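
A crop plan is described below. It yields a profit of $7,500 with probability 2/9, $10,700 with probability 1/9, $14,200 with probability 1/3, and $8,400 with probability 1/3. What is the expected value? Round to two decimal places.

EV = 2/9 × 7500 + 1/9 × 10700 + 1/3 × 14200 + 1/3 × 8400 = 1666.6667 + 1188.8889 + 4733.3333 + 2800 = 10388.8889

$10,388.89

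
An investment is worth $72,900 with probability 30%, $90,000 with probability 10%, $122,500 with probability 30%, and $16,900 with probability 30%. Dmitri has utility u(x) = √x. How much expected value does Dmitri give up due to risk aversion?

E[u] = 0.3·√72900 + 0.1·√90000 + 0.3·√122500 + 0.3·√16900 = 0.3·270 + 0.1·300 + 0.3·350 + 0.3·130 = 255
CE = (255)² = 65025
Risk premium = EV − CE = 72690 − 65025 = 7665

$7,665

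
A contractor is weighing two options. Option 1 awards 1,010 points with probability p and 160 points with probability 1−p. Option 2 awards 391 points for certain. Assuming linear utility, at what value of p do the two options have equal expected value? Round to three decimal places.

p = 0.272

p·1010 + (1−p)·160 = 391
850p + 160 = 391
p = (391 − 160) / 850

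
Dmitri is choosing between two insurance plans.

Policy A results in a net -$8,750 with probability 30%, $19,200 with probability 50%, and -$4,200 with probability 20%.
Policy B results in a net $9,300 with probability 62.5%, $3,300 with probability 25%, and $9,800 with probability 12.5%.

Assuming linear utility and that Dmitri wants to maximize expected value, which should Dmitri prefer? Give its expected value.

Policy A = 0.3 × (-8750) + 0.5 × 19200 + 0.2 × (-4200) = -2625 + 9600 − 840 = 6135
Policy B = 0.625 × 9300 + 0.25 × 3300 + 0.125 × 9800 = 5812.5 + 825 + 1225 = 7862.5

Policy B ($7,862.50)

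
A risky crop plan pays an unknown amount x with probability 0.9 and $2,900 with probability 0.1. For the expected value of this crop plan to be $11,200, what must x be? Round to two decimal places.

0.9·x + 0.1·2900 = 11200
0.9·x = 11200 − 290 = 10910
x = 10910 / 0.9 = 12122.2222

x = $12,122.22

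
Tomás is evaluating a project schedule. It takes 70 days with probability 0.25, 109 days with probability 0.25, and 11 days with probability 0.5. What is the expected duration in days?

50.25 days

EV = 0.25 × 70 + 0.25 × 109 + 0.5 × 11 = 17.5 + 27.25 + 5.5 = 50.25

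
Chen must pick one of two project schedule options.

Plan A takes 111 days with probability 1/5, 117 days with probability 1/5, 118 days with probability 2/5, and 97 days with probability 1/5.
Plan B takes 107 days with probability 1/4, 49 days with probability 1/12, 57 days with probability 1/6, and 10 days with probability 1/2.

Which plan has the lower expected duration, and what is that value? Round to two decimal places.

Plan B (45.33 days)

Plan A = 1/5 × 111 + 1/5 × 117 + 2/5 × 118 + 1/5 × 97 = 22.2 + 23.4 + 47.2 + 19.4 = 112.2
Plan B = 1/4 × 107 + 1/12 × 49 + 1/6 × 57 + 1/2 × 10 = 26.75 + 4.0833 + 9.5 + 5 = 45.3333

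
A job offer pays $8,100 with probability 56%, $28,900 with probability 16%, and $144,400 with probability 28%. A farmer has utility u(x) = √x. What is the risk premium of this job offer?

$15,736

E[u] = 0.56·√8100 + 0.16·√28900 + 0.28·√144400 = 0.56·90 + 0.16·170 + 0.28·380 = 184
CE = (184)² = 33856
Risk premium = EV − CE = 49592 − 33856 = 15736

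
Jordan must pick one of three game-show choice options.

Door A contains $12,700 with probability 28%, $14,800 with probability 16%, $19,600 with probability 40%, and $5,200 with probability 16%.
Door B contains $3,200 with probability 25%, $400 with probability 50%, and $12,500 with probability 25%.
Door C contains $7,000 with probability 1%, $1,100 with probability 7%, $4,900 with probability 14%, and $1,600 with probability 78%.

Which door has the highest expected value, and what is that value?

Door A ($14,596)

Door A = 0.28 × 12700 + 0.16 × 14800 + 0.4 × 19600 + 0.16 × 5200 = 3556 + 2368 + 7840 + 832 = 14596
Door B = 0.25 × 3200 + 0.5 × 400 + 0.25 × 12500 = 800 + 200 + 3125 = 4125
Door C = 0.01 × 7000 + 0.07 × 1100 + 0.14 × 4900 + 0.78 × 1600 = 70 + 77 + 686 + 1248 = 2081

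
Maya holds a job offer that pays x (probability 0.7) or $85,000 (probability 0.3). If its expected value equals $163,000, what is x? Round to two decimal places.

0.7·x + 0.3·85000 = 163000
0.7·x = 163000 − 25500 = 137500
x = 137500 / 0.7 = 196428.5714

x = $196,428.57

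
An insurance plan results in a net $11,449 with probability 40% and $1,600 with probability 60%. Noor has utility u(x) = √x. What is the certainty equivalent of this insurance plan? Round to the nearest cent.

$4,462.24

E[u] = 0.4·√11449 + 0.6·√1600 = 0.4·107 + 0.6·40 = 66.8
CE = (66.8)² = 4462.24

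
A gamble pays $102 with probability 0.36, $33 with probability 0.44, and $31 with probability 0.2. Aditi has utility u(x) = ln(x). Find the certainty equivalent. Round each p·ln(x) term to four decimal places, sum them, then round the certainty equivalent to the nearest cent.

E[u] = 0.36·ln(102) + 0.44·ln(33) + 0.2·ln(31) = 1.6650 + 1.5385 + 0.6868 = 3.8903
CE = e^3.8903 ≈ 48.93

$48.93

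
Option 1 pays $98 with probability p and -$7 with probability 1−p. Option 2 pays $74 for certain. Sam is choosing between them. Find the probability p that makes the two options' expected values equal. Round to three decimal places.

p = 0.771

p·98 + (1−p)·(-7) = 74
105p − 7 = 74
p = (74 + 7) / 105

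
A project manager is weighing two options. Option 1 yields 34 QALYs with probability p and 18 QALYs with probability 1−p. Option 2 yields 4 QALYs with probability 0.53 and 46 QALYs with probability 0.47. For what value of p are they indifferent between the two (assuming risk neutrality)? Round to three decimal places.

p = 0.359

EV(Option 2) = 0.53 × 4 + 0.47 × 46 = 2.12 + 21.62 = 23.74
p·34 + (1−p)·18 = 23.74
16p + 18 = 23.74
p = (23.74 − 18) / 16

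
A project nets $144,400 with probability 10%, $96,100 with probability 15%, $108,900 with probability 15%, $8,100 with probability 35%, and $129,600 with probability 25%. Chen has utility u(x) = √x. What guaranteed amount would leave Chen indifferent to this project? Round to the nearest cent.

$65,280.25

E[u] = 0.1·√144400 + 0.15·√96100 + 0.15·√108900 + 0.35·√8100 + 0.25·√129600 = 0.1·380 + 0.15·310 + 0.15·330 + 0.35·90 + 0.25·360 = 255.5
CE = (255.5)² = 65280.25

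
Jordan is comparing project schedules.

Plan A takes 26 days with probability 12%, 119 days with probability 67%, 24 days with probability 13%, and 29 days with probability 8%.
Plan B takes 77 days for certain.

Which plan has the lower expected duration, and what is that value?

Plan A = 0.12 × 26 + 0.67 × 119 + 0.13 × 24 + 0.08 × 29 = 3.12 + 79.73 + 3.12 + 2.32 = 88.29
Plan B: 77 (certain)

Plan B (77 days)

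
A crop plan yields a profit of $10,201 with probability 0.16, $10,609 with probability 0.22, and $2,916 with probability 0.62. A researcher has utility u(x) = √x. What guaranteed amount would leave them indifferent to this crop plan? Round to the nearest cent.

E[u] = 0.16·√10201 + 0.22·√10609 + 0.62·√2916 = 0.16·101 + 0.22·103 + 0.62·54 = 72.3
CE = (72.3)² = 5227.29

$5,227.29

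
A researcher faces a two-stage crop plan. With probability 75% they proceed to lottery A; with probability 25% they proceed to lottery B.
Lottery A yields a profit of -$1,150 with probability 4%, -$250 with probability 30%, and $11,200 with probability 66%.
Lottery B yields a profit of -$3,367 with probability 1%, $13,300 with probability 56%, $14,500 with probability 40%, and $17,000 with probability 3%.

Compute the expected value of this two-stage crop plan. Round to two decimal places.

EV(A) = 0.04 × (-1150) + 0.3 × (-250) + 0.66 × 11200 = -46 − 75 + 7392 = 7271
EV(B) = 0.01 × (-3367) + 0.56 × 13300 + 0.4 × 14500 + 0.03 × 17000 = -33.67 + 7448 + 5800 + 510 = 13724.33
Overall = 0.75 × 7271 + 0.25 × 13724.33 = 5453.25 + 3431.0825 = 8884.3325

$8,884.33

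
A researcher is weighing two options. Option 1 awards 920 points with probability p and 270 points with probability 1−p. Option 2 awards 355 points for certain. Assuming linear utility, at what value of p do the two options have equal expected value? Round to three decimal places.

p = 0.131

p·920 + (1−p)·270 = 355
650p + 270 = 355
p = (355 − 270) / 650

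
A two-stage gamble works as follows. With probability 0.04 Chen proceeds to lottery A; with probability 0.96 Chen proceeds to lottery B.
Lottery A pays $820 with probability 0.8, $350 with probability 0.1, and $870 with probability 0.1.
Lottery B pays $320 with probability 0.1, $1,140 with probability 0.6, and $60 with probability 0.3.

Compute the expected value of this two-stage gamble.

EV(A) = 0.8 × 820 + 0.1 × 350 + 0.1 × 870 = 656 + 35 + 87 = 778
EV(B) = 0.1 × 320 + 0.6 × 1140 + 0.3 × 60 = 32 + 684 + 18 = 734
Overall = 0.04 × 778 + 0.96 × 734 = 31.12 + 704.64 = 735.76

$735.76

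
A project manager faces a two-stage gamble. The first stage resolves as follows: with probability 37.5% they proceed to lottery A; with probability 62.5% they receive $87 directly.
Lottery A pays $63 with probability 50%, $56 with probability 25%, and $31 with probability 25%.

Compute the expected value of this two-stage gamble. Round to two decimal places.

EV(A) = 0.5 × 63 + 0.25 × 56 + 0.25 × 31 = 31.5 + 14 + 7.75 = 53.25
Branch B: 87 (certain)
Overall = 0.375 × 53.25 + 0.625 × 87 = 19.96875 + 54.375 = 74.34375

$74.34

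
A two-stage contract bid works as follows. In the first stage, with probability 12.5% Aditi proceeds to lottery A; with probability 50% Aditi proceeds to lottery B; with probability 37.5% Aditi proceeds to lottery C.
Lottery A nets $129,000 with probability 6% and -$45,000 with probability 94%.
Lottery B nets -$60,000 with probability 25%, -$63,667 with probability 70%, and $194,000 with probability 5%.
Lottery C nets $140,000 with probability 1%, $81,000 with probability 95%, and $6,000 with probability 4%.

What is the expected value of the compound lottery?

$217.80

EV(A) = 0.06 × 129000 + 0.94 × (-45000) = 7740 − 42300 = -34560
EV(B) = 0.25 × (-60000) + 0.7 × (-63667) + 0.05 × 194000 = -15000 − 44566.9 + 9700 = -49866.9
EV(C) = 0.01 × 140000 + 0.95 × 81000 + 0.04 × 6000 = 1400 + 76950 + 240 = 78590
Overall = 0.125 × (-34560) + 0.5 × (-49866.9) + 0.375 × 78590 = -4320 − 24933.45 + 29471.25 = 217.8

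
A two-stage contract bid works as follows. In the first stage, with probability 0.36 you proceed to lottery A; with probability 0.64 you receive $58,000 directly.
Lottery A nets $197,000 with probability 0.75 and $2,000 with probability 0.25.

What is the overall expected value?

EV(A) = 0.75 × 197000 + 0.25 × 2000 = 147750 + 500 = 148250
Branch B: 58000 (certain)
Overall = 0.36 × 148250 + 0.64 × 58000 = 53370 + 37120 = 90490

$90,490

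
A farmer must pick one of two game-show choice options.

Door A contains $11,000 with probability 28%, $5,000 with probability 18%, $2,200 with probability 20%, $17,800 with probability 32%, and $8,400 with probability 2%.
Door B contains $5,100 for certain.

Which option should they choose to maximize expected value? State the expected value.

Door A = 0.28 × 11000 + 0.18 × 5000 + 0.2 × 2200 + 0.32 × 17800 + 0.02 × 8400 = 3080 + 900 + 440 + 5696 + 168 = 10284
Door B: 5100 (certain)

Door A ($10,284)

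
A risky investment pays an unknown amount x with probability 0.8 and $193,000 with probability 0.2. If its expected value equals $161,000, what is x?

0.8·x + 0.2·193000 = 161000
0.8·x = 161000 − 38600 = 122400
x = 122400 / 0.8 = 153000

x = $153,000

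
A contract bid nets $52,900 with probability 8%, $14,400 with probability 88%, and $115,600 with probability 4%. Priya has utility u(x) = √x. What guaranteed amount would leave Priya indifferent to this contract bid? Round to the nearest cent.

$18,933.76

E[u] = 0.08·√52900 + 0.88·√14400 + 0.04·√115600 = 0.08·230 + 0.88·120 + 0.04·340 = 137.6
CE = (137.6)² = 18933.76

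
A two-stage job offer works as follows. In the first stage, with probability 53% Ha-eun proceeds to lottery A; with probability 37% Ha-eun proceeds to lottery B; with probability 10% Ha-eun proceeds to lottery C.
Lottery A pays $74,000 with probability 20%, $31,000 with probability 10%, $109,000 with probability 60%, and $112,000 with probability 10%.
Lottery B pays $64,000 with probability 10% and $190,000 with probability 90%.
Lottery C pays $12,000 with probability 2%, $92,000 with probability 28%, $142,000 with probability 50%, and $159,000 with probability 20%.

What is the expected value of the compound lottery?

$128,603

EV(A) = 0.2 × 74000 + 0.1 × 31000 + 0.6 × 109000 + 0.1 × 112000 = 14800 + 3100 + 65400 + 11200 = 94500
EV(B) = 0.1 × 64000 + 0.9 × 190000 = 6400 + 171000 = 177400
EV(C) = 0.02 × 12000 + 0.28 × 92000 + 0.5 × 142000 + 0.2 × 159000 = 240 + 25760 + 71000 + 31800 = 128800
Overall = 0.53 × 94500 + 0.37 × 177400 + 0.1 × 128800 = 50085 + 65638 + 12880 = 128603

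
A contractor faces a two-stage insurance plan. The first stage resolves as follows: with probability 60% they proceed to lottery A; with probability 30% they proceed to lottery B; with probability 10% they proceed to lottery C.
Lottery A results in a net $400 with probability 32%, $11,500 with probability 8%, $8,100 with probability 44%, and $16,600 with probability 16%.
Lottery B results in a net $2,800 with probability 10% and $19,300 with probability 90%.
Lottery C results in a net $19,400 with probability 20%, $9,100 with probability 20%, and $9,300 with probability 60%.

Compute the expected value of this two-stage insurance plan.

$10,783.80

EV(A) = 0.32 × 400 + 0.08 × 11500 + 0.44 × 8100 + 0.16 × 16600 = 128 + 920 + 3564 + 2656 = 7268
EV(B) = 0.1 × 2800 + 0.9 × 19300 = 280 + 17370 = 17650
EV(C) = 0.2 × 19400 + 0.2 × 9100 + 0.6 × 9300 = 3880 + 1820 + 5580 = 11280
Overall = 0.6 × 7268 + 0.3 × 17650 + 0.1 × 11280 = 4360.8 + 5295 + 1128 = 10783.8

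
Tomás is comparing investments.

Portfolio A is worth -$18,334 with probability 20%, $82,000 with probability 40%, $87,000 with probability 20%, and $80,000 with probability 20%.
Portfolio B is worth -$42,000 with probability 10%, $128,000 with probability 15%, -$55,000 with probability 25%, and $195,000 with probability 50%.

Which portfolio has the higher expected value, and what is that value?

Portfolio A = 0.2 × (-18334) + 0.4 × 82000 + 0.2 × 87000 + 0.2 × 80000 = -3666.8 + 32800 + 17400 + 16000 = 62533.2
Portfolio B = 0.1 × (-42000) + 0.15 × 128000 + 0.25 × (-55000) + 0.5 × 195000 = -4200 + 19200 − 13750 + 97500 = 98750

Portfolio B ($98,750)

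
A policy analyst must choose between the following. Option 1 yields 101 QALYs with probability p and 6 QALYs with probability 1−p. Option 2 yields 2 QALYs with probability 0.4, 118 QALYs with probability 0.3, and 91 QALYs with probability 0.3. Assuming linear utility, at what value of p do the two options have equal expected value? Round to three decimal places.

EV(Option 2) = 0.4 × 2 + 0.3 × 118 + 0.3 × 91 = 0.8 + 35.4 + 27.3 = 63.5
p·101 + (1−p)·6 = 63.5
95p + 6 = 63.5
p = (63.5 − 6) / 95

p = 0.605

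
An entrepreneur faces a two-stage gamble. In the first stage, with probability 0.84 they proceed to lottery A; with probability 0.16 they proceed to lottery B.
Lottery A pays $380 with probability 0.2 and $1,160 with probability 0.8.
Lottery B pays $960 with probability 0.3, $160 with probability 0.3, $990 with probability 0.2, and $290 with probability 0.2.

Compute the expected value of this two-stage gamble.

EV(A) = 0.2 × 380 + 0.8 × 1160 = 76 + 928 = 1004
EV(B) = 0.3 × 960 + 0.3 × 160 + 0.2 × 990 + 0.2 × 290 = 288 + 48 + 198 + 58 = 592
Overall = 0.84 × 1004 + 0.16 × 592 = 843.36 + 94.72 = 938.08

$938.08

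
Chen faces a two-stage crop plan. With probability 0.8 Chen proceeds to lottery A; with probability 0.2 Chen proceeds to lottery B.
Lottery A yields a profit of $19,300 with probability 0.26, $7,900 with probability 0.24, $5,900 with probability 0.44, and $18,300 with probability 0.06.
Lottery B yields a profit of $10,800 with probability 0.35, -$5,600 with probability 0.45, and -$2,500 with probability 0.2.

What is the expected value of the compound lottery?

$8,638.40

EV(A) = 0.26 × 19300 + 0.24 × 7900 + 0.44 × 5900 + 0.06 × 18300 = 5018 + 1896 + 2596 + 1098 = 10608
EV(B) = 0.35 × 10800 + 0.45 × (-5600) + 0.2 × (-2500) = 3780 − 2520 − 500 = 760
Overall = 0.8 × 10608 + 0.2 × 760 = 8486.4 + 152 = 8638.4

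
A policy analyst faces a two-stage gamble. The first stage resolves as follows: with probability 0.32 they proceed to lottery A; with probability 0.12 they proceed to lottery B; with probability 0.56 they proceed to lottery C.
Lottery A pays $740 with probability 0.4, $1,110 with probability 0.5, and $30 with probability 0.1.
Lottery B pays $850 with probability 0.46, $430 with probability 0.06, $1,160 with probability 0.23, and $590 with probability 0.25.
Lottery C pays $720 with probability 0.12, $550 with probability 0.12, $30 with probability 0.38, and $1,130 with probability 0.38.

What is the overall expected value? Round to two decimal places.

EV(A) = 0.4 × 740 + 0.5 × 1110 + 0.1 × 30 = 296 + 555 + 3 = 854
EV(B) = 0.46 × 850 + 0.06 × 430 + 0.23 × 1160 + 0.25 × 590 = 391 + 25.8 + 266.8 + 147.5 = 831.1
EV(C) = 0.12 × 720 + 0.12 × 550 + 0.38 × 30 + 0.38 × 1130 = 86.4 + 66 + 11.4 + 429.4 = 593.2
Overall = 0.32 × 854 + 0.12 × 831.1 + 0.56 × 593.2 = 273.28 + 99.732 + 332.192 = 705.204

$705.20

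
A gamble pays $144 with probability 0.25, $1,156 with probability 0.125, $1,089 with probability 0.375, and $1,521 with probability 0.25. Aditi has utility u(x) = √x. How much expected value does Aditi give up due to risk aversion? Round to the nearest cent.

$106.23

E[u] = 0.25·√144 + 0.125·√1156 + 0.375·√1089 + 0.25·√1521 = 0.25·12 + 0.125·34 + 0.375·33 + 0.25·39 = 29.375
CE = (29.375)² = 862.890625
Risk premium = EV − CE = 969.125 − 862.890625 = 106.234375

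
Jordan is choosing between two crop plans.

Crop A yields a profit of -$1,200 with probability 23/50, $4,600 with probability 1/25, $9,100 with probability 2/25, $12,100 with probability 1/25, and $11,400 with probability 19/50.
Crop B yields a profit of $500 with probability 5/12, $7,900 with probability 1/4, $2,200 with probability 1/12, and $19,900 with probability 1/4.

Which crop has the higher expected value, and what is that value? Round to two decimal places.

Crop A = 23/50 × (-1200) + 1/25 × 4600 + 2/25 × 9100 + 1/25 × 12100 + 19/50 × 11400 = -552 + 184 + 728 + 484 + 4332 = 5176
Crop B = 5/12 × 500 + 1/4 × 7900 + 1/12 × 2200 + 1/4 × 19900 = 208.3333 + 1975 + 183.3333 + 4975 = 7341.6667

Crop B ($7,341.67)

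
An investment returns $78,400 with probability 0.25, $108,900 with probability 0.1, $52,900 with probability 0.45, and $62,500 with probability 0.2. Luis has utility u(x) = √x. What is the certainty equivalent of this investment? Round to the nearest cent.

$65,792.25

E[u] = 0.25·√78400 + 0.1·√108900 + 0.45·√52900 + 0.2·√62500 = 0.25·280 + 0.1·330 + 0.45·230 + 0.2·250 = 256.5
CE = (256.5)² = 65792.25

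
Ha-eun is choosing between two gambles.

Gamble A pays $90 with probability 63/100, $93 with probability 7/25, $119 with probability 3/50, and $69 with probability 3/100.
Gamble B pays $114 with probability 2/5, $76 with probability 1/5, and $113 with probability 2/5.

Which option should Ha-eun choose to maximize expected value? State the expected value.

Gamble B ($106)

Gamble A = 63/100 × 90 + 7/25 × 93 + 3/50 × 119 + 3/100 × 69 = 56.7 + 26.04 + 7.14 + 2.07 = 91.95
Gamble B = 2/5 × 114 + 1/5 × 76 + 2/5 × 113 = 45.6 + 15.2 + 45.2 = 106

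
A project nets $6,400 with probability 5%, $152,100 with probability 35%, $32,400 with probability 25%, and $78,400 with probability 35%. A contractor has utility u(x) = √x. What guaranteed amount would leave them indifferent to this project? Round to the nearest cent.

E[u] = 0.05·√6400 + 0.35·√152100 + 0.25·√32400 + 0.35·√78400 = 0.05·80 + 0.35·390 + 0.25·180 + 0.35·280 = 283.5
CE = (283.5)² = 80372.25

$80,372.25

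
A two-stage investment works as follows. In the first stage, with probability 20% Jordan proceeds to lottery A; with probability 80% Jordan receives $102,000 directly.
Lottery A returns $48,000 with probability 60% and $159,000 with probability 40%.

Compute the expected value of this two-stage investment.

$100,080

EV(A) = 0.6 × 48000 + 0.4 × 159000 = 28800 + 63600 = 92400
Branch B: 102000 (certain)
Overall = 0.2 × 92400 + 0.8 × 102000 = 18480 + 81600 = 100080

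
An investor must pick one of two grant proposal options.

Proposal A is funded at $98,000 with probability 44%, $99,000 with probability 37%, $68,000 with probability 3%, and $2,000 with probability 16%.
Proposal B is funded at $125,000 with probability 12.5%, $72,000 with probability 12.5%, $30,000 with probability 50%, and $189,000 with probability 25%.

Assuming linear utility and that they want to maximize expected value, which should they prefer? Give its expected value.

Proposal A = 0.44 × 98000 + 0.37 × 99000 + 0.03 × 68000 + 0.16 × 2000 = 43120 + 36630 + 2040 + 320 = 82110
Proposal B = 0.125 × 125000 + 0.125 × 72000 + 0.5 × 30000 + 0.25 × 189000 = 15625 + 9000 + 15000 + 47250 = 86875

Proposal B ($86,875)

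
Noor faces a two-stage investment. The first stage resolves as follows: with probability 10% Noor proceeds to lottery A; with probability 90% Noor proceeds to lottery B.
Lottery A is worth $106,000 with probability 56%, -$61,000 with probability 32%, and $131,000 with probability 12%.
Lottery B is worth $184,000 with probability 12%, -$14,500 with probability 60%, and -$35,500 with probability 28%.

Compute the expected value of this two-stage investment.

EV(A) = 0.56 × 106000 + 0.32 × (-61000) + 0.12 × 131000 = 59360 − 19520 + 15720 = 55560
EV(B) = 0.12 × 184000 + 0.6 × (-14500) + 0.28 × (-35500) = 22080 − 8700 − 9940 = 3440
Overall = 0.1 × 55560 + 0.9 × 3440 = 5556 + 3096 = 8652

$8,652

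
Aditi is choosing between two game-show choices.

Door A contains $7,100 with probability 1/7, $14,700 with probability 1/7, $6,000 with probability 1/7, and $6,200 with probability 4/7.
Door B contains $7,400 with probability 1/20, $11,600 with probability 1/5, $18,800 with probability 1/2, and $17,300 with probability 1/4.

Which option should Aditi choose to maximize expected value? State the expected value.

Door B ($16,415)

Door A = 1/7 × 7100 + 1/7 × 14700 + 1/7 × 6000 + 4/7 × 6200 = 1014.2857 + 2100 + 857.1429 + 3542.8571 = 7514.2857
Door B = 1/20 × 7400 + 1/5 × 11600 + 1/2 × 18800 + 1/4 × 17300 = 370 + 2320 + 9400 + 4325 = 16415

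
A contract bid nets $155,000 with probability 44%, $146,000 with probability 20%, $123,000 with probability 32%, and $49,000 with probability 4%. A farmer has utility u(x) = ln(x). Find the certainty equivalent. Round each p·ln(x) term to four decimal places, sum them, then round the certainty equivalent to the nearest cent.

$135,835.52

E[u] = 0.44·ln(155000) + 0.2·ln(146000) + 0.32·ln(123000) + 0.04·ln(49000) = 5.2585 + 2.3783 + 3.7504 + 0.4320 = 11.8192
CE = e^11.8192 ≈ 135835.52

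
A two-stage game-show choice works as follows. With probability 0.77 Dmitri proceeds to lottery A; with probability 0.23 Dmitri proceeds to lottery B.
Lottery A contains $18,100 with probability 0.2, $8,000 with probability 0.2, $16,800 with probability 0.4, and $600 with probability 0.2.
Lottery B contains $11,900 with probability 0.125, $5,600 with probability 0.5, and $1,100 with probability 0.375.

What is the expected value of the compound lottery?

$10,367.20

EV(A) = 0.2 × 18100 + 0.2 × 8000 + 0.4 × 16800 + 0.2 × 600 = 3620 + 1600 + 6720 + 120 = 12060
EV(B) = 0.125 × 11900 + 0.5 × 5600 + 0.375 × 1100 = 1487.5 + 2800 + 412.5 = 4700
Overall = 0.77 × 12060 + 0.23 × 4700 = 9286.2 + 1081 = 10367.2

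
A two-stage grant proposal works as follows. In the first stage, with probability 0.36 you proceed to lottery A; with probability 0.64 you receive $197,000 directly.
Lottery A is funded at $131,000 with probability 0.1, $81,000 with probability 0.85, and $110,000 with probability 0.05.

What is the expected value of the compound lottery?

$157,562

EV(A) = 0.1 × 131000 + 0.85 × 81000 + 0.05 × 110000 = 13100 + 68850 + 5500 = 87450
Branch B: 197000 (certain)
Overall = 0.36 × 87450 + 0.64 × 197000 = 31482 + 126080 = 157562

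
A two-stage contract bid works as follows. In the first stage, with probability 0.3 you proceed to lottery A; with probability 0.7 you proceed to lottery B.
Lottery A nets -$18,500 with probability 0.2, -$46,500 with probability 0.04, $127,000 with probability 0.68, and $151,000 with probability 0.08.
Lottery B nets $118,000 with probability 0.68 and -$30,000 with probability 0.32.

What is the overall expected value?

EV(A) = 0.2 × (-18500) + 0.04 × (-46500) + 0.68 × 127000 + 0.08 × 151000 = -3700 − 1860 + 86360 + 12080 = 92880
EV(B) = 0.68 × 118000 + 0.32 × (-30000) = 80240 − 9600 = 70640
Overall = 0.3 × 92880 + 0.7 × 70640 = 27864 + 49448 = 77312

$77,312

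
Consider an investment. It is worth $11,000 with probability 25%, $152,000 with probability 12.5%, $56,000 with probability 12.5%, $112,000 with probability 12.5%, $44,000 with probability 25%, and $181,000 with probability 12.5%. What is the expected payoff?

EV = 0.25 × 11000 + 0.125 × 152000 + 0.125 × 56000 + 0.125 × 112000 + 0.25 × 44000 + 0.125 × 181000 = 2750 + 19000 + 7000 + 14000 + 11000 + 22625 = 76375

$76,375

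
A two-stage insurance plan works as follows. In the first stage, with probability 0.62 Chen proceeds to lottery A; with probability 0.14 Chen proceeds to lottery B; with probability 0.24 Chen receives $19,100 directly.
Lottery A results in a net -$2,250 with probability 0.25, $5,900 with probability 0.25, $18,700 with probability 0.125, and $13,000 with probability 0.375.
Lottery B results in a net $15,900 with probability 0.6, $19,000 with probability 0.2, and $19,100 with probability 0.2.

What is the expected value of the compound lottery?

EV(A) = 0.25 × (-2250) + 0.25 × 5900 + 0.125 × 18700 + 0.375 × 13000 = -562.5 + 1475 + 2337.5 + 4875 = 8125
EV(B) = 0.6 × 15900 + 0.2 × 19000 + 0.2 × 19100 = 9540 + 3800 + 3820 = 17160
Branch C: 19100 (certain)
Overall = 0.62 × 8125 + 0.14 × 17160 + 0.24 × 19100 = 5037.5 + 2402.4 + 4584 = 12023.9

$12,023.90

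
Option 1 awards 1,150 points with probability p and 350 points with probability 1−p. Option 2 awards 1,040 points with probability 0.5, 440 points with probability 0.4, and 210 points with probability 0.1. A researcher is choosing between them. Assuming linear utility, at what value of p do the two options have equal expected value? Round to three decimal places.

p = 0.459

EV(Option 2) = 0.5 × 1040 + 0.4 × 440 + 0.1 × 210 = 520 + 176 + 21 = 717
p·1150 + (1−p)·350 = 717
800p + 350 = 717
p = (717 − 350) / 800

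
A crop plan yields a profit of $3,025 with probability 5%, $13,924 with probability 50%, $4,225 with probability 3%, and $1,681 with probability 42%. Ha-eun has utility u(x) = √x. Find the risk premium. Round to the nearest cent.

$1,397.97

E[u] = 0.05·√3025 + 0.5·√13924 + 0.03·√4225 + 0.42·√1681 = 0.05·55 + 0.5·118 + 0.03·65 + 0.42·41 = 80.92
CE = (80.92)² = 6548.0464
Risk premium = EV − CE = 7946.02 − 6548.0464 = 1397.9736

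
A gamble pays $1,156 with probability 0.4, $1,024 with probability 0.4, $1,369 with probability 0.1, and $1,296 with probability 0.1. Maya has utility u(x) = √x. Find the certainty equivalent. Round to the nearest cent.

$1,135.69

E[u] = 0.4·√1156 + 0.4·√1024 + 0.1·√1369 + 0.1·√1296 = 0.4·34 + 0.4·32 + 0.1·37 + 0.1·36 = 33.7
CE = (33.7)² = 1135.69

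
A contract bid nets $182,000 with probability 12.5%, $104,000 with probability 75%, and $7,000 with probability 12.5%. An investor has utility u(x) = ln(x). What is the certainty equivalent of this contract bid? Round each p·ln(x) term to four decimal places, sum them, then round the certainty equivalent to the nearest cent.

E[u] = 0.125·ln(182000) + 0.75·ln(104000) + 0.125·ln(7000) = 1.5140 + 8.6641 + 1.1067 = 11.2848
CE = e^11.2848 ≈ 79602.44

$79,602.44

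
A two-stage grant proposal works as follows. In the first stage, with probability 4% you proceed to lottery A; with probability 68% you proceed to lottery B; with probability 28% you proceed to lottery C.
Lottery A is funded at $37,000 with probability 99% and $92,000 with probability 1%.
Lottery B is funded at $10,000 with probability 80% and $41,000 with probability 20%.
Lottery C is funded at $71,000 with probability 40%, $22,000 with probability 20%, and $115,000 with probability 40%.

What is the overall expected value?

EV(A) = 0.99 × 37000 + 0.01 × 92000 = 36630 + 920 = 37550
EV(B) = 0.8 × 10000 + 0.2 × 41000 = 8000 + 8200 = 16200
EV(C) = 0.4 × 71000 + 0.2 × 22000 + 0.4 × 115000 = 28400 + 4400 + 46000 = 78800
Overall = 0.04 × 37550 + 0.68 × 16200 + 0.28 × 78800 = 1502 + 11016 + 22064 = 34582

$34,582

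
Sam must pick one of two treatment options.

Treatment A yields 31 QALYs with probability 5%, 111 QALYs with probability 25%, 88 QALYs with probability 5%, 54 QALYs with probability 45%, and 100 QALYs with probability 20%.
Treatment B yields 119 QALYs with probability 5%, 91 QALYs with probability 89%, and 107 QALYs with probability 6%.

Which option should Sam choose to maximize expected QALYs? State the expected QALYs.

Treatment A = 0.05 × 31 + 0.25 × 111 + 0.05 × 88 + 0.45 × 54 + 0.2 × 100 = 1.55 + 27.75 + 4.4 + 24.3 + 20 = 78
Treatment B = 0.05 × 119 + 0.89 × 91 + 0.06 × 107 = 5.95 + 80.99 + 6.42 = 93.36

Treatment B (93.36 QALYs)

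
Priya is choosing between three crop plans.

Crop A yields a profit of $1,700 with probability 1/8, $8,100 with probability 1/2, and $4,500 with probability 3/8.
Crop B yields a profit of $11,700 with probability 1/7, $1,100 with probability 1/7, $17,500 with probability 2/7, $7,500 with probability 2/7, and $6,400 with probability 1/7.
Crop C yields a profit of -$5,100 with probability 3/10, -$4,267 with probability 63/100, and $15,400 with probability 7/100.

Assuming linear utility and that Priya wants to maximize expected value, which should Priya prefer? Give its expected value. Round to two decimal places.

Crop A = 1/8 × 1700 + 1/2 × 8100 + 3/8 × 4500 = 212.5 + 4050 + 1687.5 = 5950
Crop B = 1/7 × 11700 + 1/7 × 1100 + 2/7 × 17500 + 2/7 × 7500 + 1/7 × 6400 = 1671.4286 + 157.1429 + 5000 + 2142.8571 + 914.2857 = 9885.7143
Crop C = 3/10 × (-5100) + 63/100 × (-4267) + 7/100 × 15400 = -1530 − 2688.21 + 1078 = -3140.21

Crop B ($9,885.71)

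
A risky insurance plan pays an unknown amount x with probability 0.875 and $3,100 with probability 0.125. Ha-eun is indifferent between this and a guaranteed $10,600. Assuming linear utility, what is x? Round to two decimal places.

x = $11,671.43

0.875·x + 0.125·3100 = 10600
0.875·x = 10600 − 387.5 = 10212.5
x = 10212.5 / 0.875 = 11671.4286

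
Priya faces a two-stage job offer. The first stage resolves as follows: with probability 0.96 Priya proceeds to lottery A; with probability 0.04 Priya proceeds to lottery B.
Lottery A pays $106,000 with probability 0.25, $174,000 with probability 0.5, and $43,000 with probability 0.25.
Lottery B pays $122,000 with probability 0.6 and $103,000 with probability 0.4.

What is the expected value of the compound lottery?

$123,856

EV(A) = 0.25 × 106000 + 0.5 × 174000 + 0.25 × 43000 = 26500 + 87000 + 10750 = 124250
EV(B) = 0.6 × 122000 + 0.4 × 103000 = 73200 + 41200 = 114400
Overall = 0.96 × 124250 + 0.04 × 114400 = 119280 + 4576 = 123856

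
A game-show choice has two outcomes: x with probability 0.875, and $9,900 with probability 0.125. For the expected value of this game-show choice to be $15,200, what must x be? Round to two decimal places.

0.875·x + 0.125·9900 = 15200
0.875·x = 15200 − 1237.5 = 13962.5
x = 13962.5 / 0.875 = 15957.1429

x = $15,957.14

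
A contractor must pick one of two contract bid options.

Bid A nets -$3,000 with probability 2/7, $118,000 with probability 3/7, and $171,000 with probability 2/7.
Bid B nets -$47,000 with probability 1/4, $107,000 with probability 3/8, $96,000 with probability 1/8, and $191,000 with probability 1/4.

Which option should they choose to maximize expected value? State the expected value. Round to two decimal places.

Bid A ($98,571.43)

Bid A = 2/7 × (-3000) + 3/7 × 118000 + 2/7 × 171000 = -857.1429 + 50571.4286 + 48857.1429 = 98571.4286
Bid B = 1/4 × (-47000) + 3/8 × 107000 + 1/8 × 96000 + 1/4 × 191000 = -11750 + 40125 + 12000 + 47750 = 88125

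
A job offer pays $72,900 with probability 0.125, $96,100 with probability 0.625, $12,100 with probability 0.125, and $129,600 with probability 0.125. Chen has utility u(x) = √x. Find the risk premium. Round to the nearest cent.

$4,948.44

E[u] = 0.125·√72900 + 0.625·√96100 + 0.125·√12100 + 0.125·√129600 = 0.125·270 + 0.625·310 + 0.125·110 + 0.125·360 = 286.25
CE = (286.25)² = 81939.0625
Risk premium = EV − CE = 86887.5 − 81939.0625 = 4948.4375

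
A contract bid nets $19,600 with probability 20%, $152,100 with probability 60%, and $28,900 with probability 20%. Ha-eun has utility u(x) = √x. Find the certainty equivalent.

E[u] = 0.2·√19600 + 0.6·√152100 + 0.2·√28900 = 0.2·140 + 0.6·390 + 0.2·170 = 296
CE = (296)² = 87616

$87,616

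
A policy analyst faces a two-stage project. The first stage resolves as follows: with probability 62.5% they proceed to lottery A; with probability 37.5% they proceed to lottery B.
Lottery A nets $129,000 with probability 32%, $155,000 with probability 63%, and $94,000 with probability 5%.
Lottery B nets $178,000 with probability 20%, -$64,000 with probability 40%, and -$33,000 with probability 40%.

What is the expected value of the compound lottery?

EV(A) = 0.32 × 129000 + 0.63 × 155000 + 0.05 × 94000 = 41280 + 97650 + 4700 = 143630
EV(B) = 0.2 × 178000 + 0.4 × (-64000) + 0.4 × (-33000) = 35600 − 25600 − 13200 = -3200
Overall = 0.625 × 143630 + 0.375 × (-3200) = 89768.75 − 1200 = 88568.75

$88,568.75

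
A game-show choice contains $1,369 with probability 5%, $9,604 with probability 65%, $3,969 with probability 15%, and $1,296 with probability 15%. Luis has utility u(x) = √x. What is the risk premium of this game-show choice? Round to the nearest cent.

E[u] = 0.05·√1369 + 0.65·√9604 + 0.15·√3969 + 0.15·√1296 = 0.05·37 + 0.65·98 + 0.15·63 + 0.15·36 = 80.4
CE = (80.4)² = 6464.16
Risk premium = EV − CE = 7100.8 − 6464.16 = 636.64

$636.64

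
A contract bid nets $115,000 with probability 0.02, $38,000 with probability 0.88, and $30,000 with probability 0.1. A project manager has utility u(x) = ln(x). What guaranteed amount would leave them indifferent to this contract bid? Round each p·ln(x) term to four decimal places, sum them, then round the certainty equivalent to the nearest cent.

$37,945.26

E[u] = 0.02·ln(115000) + 0.88·ln(38000) + 0.1·ln(30000) = 0.2331 + 9.2799 + 1.0309 = 10.5439
CE = e^10.5439 ≈ 37945.26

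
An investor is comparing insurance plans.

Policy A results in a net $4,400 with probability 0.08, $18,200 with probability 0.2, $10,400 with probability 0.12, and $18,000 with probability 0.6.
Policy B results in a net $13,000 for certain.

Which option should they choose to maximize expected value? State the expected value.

Policy A ($16,040)

Policy A = 0.08 × 4400 + 0.2 × 18200 + 0.12 × 10400 + 0.6 × 18000 = 352 + 3640 + 1248 + 10800 = 16040
Policy B: 13000 (certain)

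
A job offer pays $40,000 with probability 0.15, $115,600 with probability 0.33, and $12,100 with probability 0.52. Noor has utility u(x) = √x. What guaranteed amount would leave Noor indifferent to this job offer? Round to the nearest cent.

$39,760.36

E[u] = 0.15·√40000 + 0.33·√115600 + 0.52·√12100 = 0.15·200 + 0.33·340 + 0.52·110 = 199.4
CE = (199.4)² = 39760.36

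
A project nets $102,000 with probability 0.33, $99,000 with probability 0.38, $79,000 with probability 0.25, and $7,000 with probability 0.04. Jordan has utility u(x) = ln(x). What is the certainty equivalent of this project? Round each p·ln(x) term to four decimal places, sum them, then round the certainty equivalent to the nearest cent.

$84,990.94

E[u] = 0.33·ln(102000) + 0.38·ln(99000) + 0.25·ln(79000) + 0.04·ln(7000) = 3.8058 + 4.3711 + 2.8193 + 0.3541 = 11.3503
CE = e^11.3503 ≈ 84990.94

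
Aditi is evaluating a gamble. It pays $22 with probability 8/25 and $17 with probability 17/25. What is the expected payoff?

$18.60

EV = 8/25 × 22 + 17/25 × 17 = 7.04 + 11.56 = 18.6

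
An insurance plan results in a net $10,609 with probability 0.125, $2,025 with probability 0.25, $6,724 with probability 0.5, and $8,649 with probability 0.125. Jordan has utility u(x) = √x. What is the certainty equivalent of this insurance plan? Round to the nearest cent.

E[u] = 0.125·√10609 + 0.25·√2025 + 0.5·√6724 + 0.125·√8649 = 0.125·103 + 0.25·45 + 0.5·82 + 0.125·93 = 76.75
CE = (76.75)² = 5890.5625

$5,890.56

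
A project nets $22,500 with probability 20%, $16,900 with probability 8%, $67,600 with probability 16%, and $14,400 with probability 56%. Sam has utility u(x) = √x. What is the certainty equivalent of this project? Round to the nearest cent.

$22,260.64

E[u] = 0.2·√22500 + 0.08·√16900 + 0.16·√67600 + 0.56·√14400 = 0.2·150 + 0.08·130 + 0.16·260 + 0.56·120 = 149.2
CE = (149.2)² = 22260.64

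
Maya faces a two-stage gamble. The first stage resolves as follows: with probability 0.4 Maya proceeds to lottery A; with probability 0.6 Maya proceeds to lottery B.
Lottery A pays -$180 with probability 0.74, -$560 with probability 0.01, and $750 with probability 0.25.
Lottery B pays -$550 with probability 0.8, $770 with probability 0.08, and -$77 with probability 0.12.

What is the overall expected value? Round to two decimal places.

EV(A) = 0.74 × (-180) + 0.01 × (-560) + 0.25 × 750 = -133.2 − 5.6 + 187.5 = 48.7
EV(B) = 0.8 × (-550) + 0.08 × 770 + 0.12 × (-77) = -440 + 61.6 − 9.24 = -387.64
Overall = 0.4 × 48.7 + 0.6 × (-387.64) = 19.48 − 232.584 = -213.104

-$213.10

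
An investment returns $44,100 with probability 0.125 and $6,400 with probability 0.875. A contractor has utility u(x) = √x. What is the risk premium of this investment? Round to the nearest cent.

E[u] = 0.125·√44100 + 0.875·√6400 = 0.125·210 + 0.875·80 = 96.25
CE = (96.25)² = 9264.0625
Risk premium = EV − CE = 11112.5 − 9264.0625 = 1848.4375

$1,848.44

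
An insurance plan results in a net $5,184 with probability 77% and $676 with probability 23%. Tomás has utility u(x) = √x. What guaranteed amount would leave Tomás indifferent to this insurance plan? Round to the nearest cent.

$3,772.42

E[u] = 0.77·√5184 + 0.23·√676 = 0.77·72 + 0.23·26 = 61.42
CE = (61.42)² = 3772.4164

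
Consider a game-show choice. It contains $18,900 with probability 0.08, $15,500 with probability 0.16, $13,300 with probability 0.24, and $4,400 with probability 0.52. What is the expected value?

$9,472

EV = 0.08 × 18900 + 0.16 × 15500 + 0.24 × 13300 + 0.52 × 4400 = 1512 + 2480 + 3192 + 2288 = 9472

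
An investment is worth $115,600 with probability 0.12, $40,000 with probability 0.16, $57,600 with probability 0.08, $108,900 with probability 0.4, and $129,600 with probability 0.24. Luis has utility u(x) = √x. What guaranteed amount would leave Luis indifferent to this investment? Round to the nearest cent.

$96,348.16

E[u] = 0.12·√115600 + 0.16·√40000 + 0.08·√57600 + 0.4·√108900 + 0.24·√129600 = 0.12·340 + 0.16·200 + 0.08·240 + 0.4·330 + 0.24·360 = 310.4
CE = (310.4)² = 96348.16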